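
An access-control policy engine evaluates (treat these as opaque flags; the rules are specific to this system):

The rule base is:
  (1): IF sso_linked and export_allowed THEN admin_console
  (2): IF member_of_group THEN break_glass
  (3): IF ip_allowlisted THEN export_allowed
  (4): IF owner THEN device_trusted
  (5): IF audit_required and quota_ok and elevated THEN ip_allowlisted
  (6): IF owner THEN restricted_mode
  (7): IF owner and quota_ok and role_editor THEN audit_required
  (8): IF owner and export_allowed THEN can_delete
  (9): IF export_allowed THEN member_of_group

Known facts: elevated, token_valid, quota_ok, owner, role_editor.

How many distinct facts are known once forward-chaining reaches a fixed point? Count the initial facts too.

[1] (4) [IF owner THEN device_trusted]; (6) [IF owner THEN restricted_mode]; (7) [IF owner and quota_ok and role_editor THEN audit_required]. ⇒ new: device_trusted, restricted_mode, audit_required.
[2] (5) [IF audit_required and quota_ok and elevated THEN ip_allowlisted]. ⇒ new: ip_allowlisted.
[3] (3) [IF ip_allowlisted THEN export_allowed]. ⇒ new: export_allowed.
[4] (8) [IF owner and export_allowed THEN can_delete]; (9) [IF export_allowed THEN member_of_group]. ⇒ new: can_delete, member_of_group.
[5] (2) [IF member_of_group THEN break_glass]. ⇒ new: break_glass.
Closure: {audit_required, break_glass, can_delete, device_trusted, elevated, export_allowed, ip_allowlisted, member_of_group, owner, quota_ok, restricted_mode, role_editor, token_valid} — 13 facts.

13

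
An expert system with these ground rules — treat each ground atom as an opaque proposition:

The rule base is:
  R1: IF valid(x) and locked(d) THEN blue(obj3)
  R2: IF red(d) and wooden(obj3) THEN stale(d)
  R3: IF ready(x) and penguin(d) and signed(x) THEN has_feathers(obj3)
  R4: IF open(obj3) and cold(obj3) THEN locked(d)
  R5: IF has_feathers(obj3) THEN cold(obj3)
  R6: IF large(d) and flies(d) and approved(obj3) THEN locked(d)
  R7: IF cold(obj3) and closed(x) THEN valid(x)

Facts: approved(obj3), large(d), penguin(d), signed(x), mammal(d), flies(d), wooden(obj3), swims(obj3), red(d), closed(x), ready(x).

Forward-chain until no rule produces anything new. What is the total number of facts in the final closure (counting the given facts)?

17

Round 1 — R2, R3, R6, derive stale(d), has_feathers(obj3), locked(d).
Round 2 — R5, derive cold(obj3).
Round 3 — R7, derive valid(x).
Round 4 — R1, derive blue(obj3).
Closure: {approved(obj3), blue(obj3), closed(x), cold(obj3), flies(d), has_feathers(obj3), large(d), locked(d), mammal(d), penguin(d), ready(x), red(d), signed(x), stale(d), swims(obj3), valid(x), wooden(obj3)} — 17 facts.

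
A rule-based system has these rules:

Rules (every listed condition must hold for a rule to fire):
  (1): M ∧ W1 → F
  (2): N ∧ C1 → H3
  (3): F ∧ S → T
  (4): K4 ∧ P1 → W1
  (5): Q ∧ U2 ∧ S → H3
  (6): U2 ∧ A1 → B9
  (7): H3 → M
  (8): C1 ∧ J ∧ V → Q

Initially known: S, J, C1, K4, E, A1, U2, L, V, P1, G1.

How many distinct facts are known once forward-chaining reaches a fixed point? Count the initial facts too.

18

[1] (4) [K4 ∧ P1 → W1]; (6) [U2 ∧ A1 → B9]; (8) [C1 ∧ J ∧ V → Q]. ⇒ new: W1, B9, Q.
[2] (5) [Q ∧ U2 ∧ S → H3]. ⇒ new: H3.
[3] (7) [H3 → M]. ⇒ new: M.
[4] (1) [M ∧ W1 → F]. ⇒ new: F.
[5] (3) [F ∧ S → T]. ⇒ new: T.
Closure: {A1, B9, C1, E, F, G1, H3, J, K4, L, M, P1, Q, S, T, U2, V, W1} — 18 facts.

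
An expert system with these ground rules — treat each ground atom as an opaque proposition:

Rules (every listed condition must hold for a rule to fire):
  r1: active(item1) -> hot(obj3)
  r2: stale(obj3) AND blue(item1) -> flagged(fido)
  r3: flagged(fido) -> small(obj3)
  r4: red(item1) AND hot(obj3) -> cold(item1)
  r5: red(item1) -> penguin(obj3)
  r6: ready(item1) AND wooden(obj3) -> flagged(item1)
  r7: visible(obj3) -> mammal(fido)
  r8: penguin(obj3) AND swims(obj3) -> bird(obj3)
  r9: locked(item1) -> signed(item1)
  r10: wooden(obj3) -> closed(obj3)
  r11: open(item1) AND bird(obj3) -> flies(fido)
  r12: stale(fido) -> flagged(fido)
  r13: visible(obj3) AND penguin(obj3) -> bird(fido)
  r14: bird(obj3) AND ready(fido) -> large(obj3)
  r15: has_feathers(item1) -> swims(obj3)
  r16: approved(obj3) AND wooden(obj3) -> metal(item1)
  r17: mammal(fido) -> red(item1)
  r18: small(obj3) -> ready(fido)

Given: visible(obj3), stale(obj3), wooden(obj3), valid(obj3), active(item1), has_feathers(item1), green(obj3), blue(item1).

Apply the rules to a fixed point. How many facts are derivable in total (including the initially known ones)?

21

Round 1: r1 [active(item1) -> hot(obj3)]; r2 [stale(obj3) AND blue(item1) -> flagged(fido)]; r7 [visible(obj3) -> mammal(fido)]; r10 [wooden(obj3) -> closed(obj3)]; r15 [has_feathers(item1) -> swims(obj3)]. Adds hot(obj3), flagged(fido), mammal(fido), closed(obj3), swims(obj3).
Round 2: r3 [flagged(fido) -> small(obj3)]; r17 [mammal(fido) -> red(item1)]. Adds small(obj3), red(item1).
Round 3: r4 [red(item1) AND hot(obj3) -> cold(item1)]; r5 [red(item1) -> penguin(obj3)]; r18 [small(obj3) -> ready(fido)]. Adds cold(item1), penguin(obj3), ready(fido).
Round 4: r8 [penguin(obj3) AND swims(obj3) -> bird(obj3)]; r13 [visible(obj3) AND penguin(obj3) -> bird(fido)]. Adds bird(obj3), bird(fido).
Round 5: r14 [bird(obj3) AND ready(fido) -> large(obj3)]. Adds large(obj3).
Closure: {active(item1), bird(fido), bird(obj3), blue(item1), closed(obj3), cold(item1), flagged(fido), green(obj3), has_feathers(item1), hot(obj3), large(obj3), mammal(fido), penguin(obj3), ready(fido), red(item1), small(obj3), stale(obj3), swims(obj3), valid(obj3), visible(obj3), wooden(obj3)} — 21 facts.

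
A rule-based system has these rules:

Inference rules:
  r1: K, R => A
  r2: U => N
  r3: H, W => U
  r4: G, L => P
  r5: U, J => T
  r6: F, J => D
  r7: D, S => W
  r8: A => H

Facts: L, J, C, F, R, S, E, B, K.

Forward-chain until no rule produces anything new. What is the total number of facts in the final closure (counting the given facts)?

16

Round 1: r1 [K, R => A]; r6 [F, J => D]. New: A, D.
Round 2: r7 [D, S => W]; r8 [A => H]. New: W, H.
Round 3: r3 [H, W => U]. New: U.
Round 4: r2 [U => N]; r5 [U, J => T]. New: N, T.
Closure: {A, B, C, D, E, F, H, J, K, L, N, R, S, T, U, W} — 16 facts.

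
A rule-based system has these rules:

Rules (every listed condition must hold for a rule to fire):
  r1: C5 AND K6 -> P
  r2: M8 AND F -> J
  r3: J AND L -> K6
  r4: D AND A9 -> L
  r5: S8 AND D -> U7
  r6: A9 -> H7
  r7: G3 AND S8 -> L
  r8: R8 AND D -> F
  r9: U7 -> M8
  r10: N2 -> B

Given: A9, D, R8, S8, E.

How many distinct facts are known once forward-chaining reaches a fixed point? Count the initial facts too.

12

Round 1: r4 [D AND A9 -> L]; r5 [S8 AND D -> U7]; r6 [A9 -> H7]; r8 [R8 AND D -> F]. New: L, U7, H7, F.
Round 2: r9 [U7 -> M8]. New: M8.
Round 3: r2 [M8 AND F -> J]. New: J.
Round 4: r3 [J AND L -> K6]. New: K6.
Closure: {A9, D, E, F, H7, J, K6, L, M8, R8, S8, U7} — 12 facts.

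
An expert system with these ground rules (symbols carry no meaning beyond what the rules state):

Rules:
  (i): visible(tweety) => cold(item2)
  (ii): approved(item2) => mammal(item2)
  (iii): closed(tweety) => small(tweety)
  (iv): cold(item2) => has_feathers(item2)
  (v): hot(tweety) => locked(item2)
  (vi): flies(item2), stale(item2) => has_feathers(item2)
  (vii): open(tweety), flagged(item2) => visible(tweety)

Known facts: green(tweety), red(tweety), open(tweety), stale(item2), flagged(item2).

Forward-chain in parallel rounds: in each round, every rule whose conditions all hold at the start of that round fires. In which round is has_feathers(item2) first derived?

Round 1: (vii) [open(tweety), flagged(item2) => visible(tweety)]. Adds visible(tweety).
Round 2: (i) [visible(tweety) => cold(item2)]. Adds cold(item2).
Round 3: (iv) [cold(item2) => has_feathers(item2)]. Adds has_feathers(item2).
has_feathers(item2) first appears in round 3.

3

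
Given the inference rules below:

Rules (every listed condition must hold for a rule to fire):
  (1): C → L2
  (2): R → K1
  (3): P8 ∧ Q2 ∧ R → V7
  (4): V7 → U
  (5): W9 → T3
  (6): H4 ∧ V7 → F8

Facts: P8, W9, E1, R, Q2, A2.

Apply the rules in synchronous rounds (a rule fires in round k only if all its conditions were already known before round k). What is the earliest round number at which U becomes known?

2

Round 1: (2) [R → K1]; (3) [P8 ∧ Q2 ∧ R → V7]; (5) [W9 → T3]. Adds K1, V7, T3.
Round 2: (4) [V7 → U]. Adds U.
U first appears in round 2.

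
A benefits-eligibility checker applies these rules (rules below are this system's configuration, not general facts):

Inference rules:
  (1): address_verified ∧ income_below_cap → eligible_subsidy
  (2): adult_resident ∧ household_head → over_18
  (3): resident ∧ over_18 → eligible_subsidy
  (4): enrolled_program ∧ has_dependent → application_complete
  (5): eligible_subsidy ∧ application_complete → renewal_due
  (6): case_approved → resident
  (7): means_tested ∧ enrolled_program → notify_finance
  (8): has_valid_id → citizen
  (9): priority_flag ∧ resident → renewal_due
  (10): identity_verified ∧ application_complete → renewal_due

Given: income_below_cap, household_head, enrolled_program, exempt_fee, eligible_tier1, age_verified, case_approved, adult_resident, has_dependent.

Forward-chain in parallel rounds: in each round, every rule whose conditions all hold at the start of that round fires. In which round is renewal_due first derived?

[1] (2) [adult_resident ∧ household_head → over_18]; (4) [enrolled_program ∧ has_dependent → application_complete]; (6) [case_approved → resident]. ⇒ new: over_18, application_complete, resident.
[2] (3) [resident ∧ over_18 → eligible_subsidy]. ⇒ new: eligible_subsidy.
[3] (5) [eligible_subsidy ∧ application_complete → renewal_due]. ⇒ new: renewal_due.
renewal_due first appears in round 3.

3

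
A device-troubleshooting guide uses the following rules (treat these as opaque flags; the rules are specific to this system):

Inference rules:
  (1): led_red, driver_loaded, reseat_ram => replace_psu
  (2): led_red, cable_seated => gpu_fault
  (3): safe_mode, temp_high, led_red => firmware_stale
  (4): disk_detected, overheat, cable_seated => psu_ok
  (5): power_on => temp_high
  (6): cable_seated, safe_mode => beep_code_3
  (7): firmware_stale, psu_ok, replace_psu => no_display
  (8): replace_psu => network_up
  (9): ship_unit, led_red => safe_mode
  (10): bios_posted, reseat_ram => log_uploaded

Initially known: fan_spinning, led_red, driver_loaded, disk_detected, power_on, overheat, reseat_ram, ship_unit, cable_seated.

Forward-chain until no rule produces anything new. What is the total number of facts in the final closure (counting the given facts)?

Round 1 fires (1), (2), (4), (5), (9), giving replace_psu, gpu_fault, psu_ok, temp_high, safe_mode.
Round 2 fires (3), (6), (8), giving firmware_stale, beep_code_3, network_up.
Round 3 fires (7), giving no_display.
Closure: {beep_code_3, cable_seated, disk_detected, driver_loaded, fan_spinning, firmware_stale, gpu_fault, led_red, network_up, no_display, overheat, power_on, psu_ok, replace_psu, reseat_ram, safe_mode, ship_unit, temp_high} — 18 facts.

18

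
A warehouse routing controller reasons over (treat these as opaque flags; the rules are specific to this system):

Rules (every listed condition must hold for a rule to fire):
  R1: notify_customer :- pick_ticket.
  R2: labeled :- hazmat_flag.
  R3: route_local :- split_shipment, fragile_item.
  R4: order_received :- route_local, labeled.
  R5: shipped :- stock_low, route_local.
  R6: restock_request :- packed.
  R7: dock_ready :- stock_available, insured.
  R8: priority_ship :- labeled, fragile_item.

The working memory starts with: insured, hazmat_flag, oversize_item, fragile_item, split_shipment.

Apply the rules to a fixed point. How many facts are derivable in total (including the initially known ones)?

9

[1] R2 [labeled :- hazmat_flag.]; R3 [route_local :- split_shipment, fragile_item.]. ⇒ new: labeled, route_local.
[2] R4 [order_received :- route_local, labeled.]; R8 [priority_ship :- labeled, fragile_item.]. ⇒ new: order_received, priority_ship.
Closure: {fragile_item, hazmat_flag, insured, labeled, order_received, oversize_item, priority_ship, route_local, split_shipment} — 9 facts.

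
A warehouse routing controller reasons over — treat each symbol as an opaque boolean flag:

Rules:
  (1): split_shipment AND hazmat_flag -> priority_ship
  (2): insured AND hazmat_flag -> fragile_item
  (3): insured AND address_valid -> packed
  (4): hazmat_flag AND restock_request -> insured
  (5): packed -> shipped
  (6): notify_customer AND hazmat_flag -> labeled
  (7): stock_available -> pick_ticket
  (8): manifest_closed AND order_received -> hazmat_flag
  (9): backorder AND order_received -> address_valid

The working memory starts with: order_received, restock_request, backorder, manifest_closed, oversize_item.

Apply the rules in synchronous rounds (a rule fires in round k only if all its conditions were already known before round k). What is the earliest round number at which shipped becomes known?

Round 1: (8) [manifest_closed AND order_received -> hazmat_flag]; (9) [backorder AND order_received -> address_valid]. Adds hazmat_flag, address_valid.
Round 2: (4) [hazmat_flag AND restock_request -> insured]. Adds insured.
Round 3: (2) [insured AND hazmat_flag -> fragile_item]; (3) [insured AND address_valid -> packed]. Adds fragile_item, packed.
Round 4: (5) [packed -> shipped]. Adds shipped.
shipped first appears in round 4.

4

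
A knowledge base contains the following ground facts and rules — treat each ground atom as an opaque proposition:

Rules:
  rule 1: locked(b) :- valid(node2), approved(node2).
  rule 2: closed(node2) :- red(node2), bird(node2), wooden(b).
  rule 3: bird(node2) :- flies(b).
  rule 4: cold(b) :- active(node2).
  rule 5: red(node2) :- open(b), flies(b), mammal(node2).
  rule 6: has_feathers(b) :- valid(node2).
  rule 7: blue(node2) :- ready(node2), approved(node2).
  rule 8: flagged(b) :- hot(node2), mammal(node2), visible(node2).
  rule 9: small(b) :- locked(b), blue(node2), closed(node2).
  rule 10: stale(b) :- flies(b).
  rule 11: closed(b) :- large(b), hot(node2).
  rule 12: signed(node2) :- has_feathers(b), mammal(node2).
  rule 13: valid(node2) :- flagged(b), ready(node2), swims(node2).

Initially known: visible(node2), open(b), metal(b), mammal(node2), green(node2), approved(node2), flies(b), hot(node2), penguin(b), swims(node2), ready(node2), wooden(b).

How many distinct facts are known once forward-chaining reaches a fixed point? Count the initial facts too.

23

Round 1 — rule 3, rule 5, rule 7, rule 8, rule 10, derive bird(node2), red(node2), blue(node2), flagged(b), stale(b).
Round 2 — rule 2, rule 13, derive closed(node2), valid(node2).
Round 3 — rule 1, rule 6, derive locked(b), has_feathers(b).
Round 4 — rule 9, rule 12, derive small(b), signed(node2).
Closure: {approved(node2), bird(node2), blue(node2), closed(node2), flagged(b), flies(b), green(node2), has_feathers(b), hot(node2), locked(b), mammal(node2), metal(b), open(b), penguin(b), ready(node2), red(node2), signed(node2), small(b), stale(b), swims(node2), valid(node2), visible(node2), wooden(b)} — 23 facts.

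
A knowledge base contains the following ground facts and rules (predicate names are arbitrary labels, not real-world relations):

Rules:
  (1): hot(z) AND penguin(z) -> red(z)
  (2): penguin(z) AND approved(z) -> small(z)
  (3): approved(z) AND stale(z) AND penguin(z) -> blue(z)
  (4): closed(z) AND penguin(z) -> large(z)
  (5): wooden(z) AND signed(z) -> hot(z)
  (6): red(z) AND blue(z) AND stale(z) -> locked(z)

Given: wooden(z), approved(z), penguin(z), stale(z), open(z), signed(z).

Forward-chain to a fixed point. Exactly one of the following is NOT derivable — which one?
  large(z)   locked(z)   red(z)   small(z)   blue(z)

[1] (2) [penguin(z) AND approved(z) -> small(z)]; (3) [approved(z) AND stale(z) AND penguin(z) -> blue(z)]; (5) [wooden(z) AND signed(z) -> hot(z)]. ⇒ new: small(z), blue(z), hot(z).
[2] (1) [hot(z) AND penguin(z) -> red(z)]. ⇒ new: red(z).
[3] (6) [red(z) AND blue(z) AND stale(z) -> locked(z)]. ⇒ new: locked(z).
Derived: locked(z) (round 3), red(z) (round 2), blue(z) (round 1), small(z) (round 1). large(z) never appears in any round.

large(z)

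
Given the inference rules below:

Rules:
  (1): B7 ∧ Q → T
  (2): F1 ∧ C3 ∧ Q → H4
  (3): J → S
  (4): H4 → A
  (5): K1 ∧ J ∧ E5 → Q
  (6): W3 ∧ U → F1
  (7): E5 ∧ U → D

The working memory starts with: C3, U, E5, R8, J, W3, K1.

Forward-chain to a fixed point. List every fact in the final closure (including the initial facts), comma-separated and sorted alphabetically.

A, C3, D, E5, F1, H4, J, K1, Q, R8, S, U, W3

Round 1: (3) [J → S]; (5) [K1 ∧ J ∧ E5 → Q]; (6) [W3 ∧ U → F1]; (7) [E5 ∧ U → D]. New: S, Q, F1, D.
Round 2: (2) [F1 ∧ C3 ∧ Q → H4]. New: H4.
Round 3: (4) [H4 → A]. New: A.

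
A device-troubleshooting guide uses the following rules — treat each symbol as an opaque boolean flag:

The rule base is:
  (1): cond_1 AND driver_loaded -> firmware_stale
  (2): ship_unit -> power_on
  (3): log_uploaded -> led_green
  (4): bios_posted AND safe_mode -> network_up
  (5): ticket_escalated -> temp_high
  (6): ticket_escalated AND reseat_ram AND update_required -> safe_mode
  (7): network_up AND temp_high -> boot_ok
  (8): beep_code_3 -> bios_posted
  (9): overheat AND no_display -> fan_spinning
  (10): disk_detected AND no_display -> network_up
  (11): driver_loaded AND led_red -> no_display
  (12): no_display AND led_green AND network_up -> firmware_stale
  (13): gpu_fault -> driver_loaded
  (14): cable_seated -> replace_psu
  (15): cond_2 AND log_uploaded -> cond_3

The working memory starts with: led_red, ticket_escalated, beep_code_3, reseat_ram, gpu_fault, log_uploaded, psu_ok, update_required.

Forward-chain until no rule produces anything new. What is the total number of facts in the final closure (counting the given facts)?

Round 1 fires (3), (5), (6), (8), (13), giving led_green, temp_high, safe_mode, bios_posted, driver_loaded.
Round 2 fires (4), (11), giving network_up, no_display.
Round 3 fires (7), (12), giving boot_ok, firmware_stale.
Closure: {beep_code_3, bios_posted, boot_ok, driver_loaded, firmware_stale, gpu_fault, led_green, led_red, log_uploaded, network_up, no_display, psu_ok, reseat_ram, safe_mode, temp_high, ticket_escalated, update_required} — 17 facts.

17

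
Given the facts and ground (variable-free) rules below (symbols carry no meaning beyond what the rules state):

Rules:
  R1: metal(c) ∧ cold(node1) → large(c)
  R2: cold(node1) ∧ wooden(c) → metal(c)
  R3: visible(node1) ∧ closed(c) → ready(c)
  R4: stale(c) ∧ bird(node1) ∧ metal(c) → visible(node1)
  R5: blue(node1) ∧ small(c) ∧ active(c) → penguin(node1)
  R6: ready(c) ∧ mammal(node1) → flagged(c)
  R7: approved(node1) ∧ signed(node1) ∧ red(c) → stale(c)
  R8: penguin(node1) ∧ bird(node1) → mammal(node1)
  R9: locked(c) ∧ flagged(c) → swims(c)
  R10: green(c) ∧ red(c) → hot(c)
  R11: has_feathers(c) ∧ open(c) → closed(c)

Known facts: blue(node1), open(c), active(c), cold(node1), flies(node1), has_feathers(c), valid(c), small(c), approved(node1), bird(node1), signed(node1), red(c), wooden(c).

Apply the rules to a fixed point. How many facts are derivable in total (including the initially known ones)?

22

Round 1: R2 [cold(node1) ∧ wooden(c) → metal(c)]; R5 [blue(node1) ∧ small(c) ∧ active(c) → penguin(node1)]; R7 [approved(node1) ∧ signed(node1) ∧ red(c) → stale(c)]; R11 [has_feathers(c) ∧ open(c) → closed(c)]. New: metal(c), penguin(node1), stale(c), closed(c).
Round 2: R1 [metal(c) ∧ cold(node1) → large(c)]; R4 [stale(c) ∧ bird(node1) ∧ metal(c) → visible(node1)]; R8 [penguin(node1) ∧ bird(node1) → mammal(node1)]. New: large(c), visible(node1), mammal(node1).
Round 3: R3 [visible(node1) ∧ closed(c) → ready(c)]. New: ready(c).
Round 4: R6 [ready(c) ∧ mammal(node1) → flagged(c)]. New: flagged(c).
Closure: {active(c), approved(node1), bird(node1), blue(node1), closed(c), cold(node1), flagged(c), flies(node1), has_feathers(c), large(c), mammal(node1), metal(c), open(c), penguin(node1), ready(c), red(c), signed(node1), small(c), stale(c), valid(c), visible(node1), wooden(c)} — 22 facts.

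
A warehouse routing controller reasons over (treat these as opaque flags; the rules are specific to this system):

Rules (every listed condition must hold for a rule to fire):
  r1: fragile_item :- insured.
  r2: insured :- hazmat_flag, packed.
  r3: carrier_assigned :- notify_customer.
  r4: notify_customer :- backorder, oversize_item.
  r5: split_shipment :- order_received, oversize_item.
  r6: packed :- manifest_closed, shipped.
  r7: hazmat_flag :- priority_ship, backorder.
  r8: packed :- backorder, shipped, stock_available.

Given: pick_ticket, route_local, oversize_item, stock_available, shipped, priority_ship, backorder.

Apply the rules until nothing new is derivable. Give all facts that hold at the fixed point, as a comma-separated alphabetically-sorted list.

backorder, carrier_assigned, fragile_item, hazmat_flag, insured, notify_customer, oversize_item, packed, pick_ticket, priority_ship, route_local, shipped, stock_available

Round 1 fires r4, r7, r8, giving notify_customer, hazmat_flag, packed.
Round 2 fires r2, r3, giving insured, carrier_assigned.
Round 3 fires r1, giving fragile_item.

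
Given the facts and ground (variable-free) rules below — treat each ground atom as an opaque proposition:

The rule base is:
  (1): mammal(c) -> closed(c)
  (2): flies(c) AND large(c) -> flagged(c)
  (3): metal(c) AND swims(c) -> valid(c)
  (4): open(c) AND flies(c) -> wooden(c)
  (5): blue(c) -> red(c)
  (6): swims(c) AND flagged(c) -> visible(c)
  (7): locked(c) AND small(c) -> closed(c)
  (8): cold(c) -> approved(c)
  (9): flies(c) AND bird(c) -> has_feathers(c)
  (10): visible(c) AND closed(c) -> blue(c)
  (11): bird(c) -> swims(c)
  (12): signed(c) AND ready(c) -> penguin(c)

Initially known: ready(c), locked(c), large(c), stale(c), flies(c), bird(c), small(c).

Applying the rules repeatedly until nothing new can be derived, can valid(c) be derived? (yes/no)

no

[1] (2) [flies(c) AND large(c) -> flagged(c)]; (7) [locked(c) AND small(c) -> closed(c)]; (9) [flies(c) AND bird(c) -> has_feathers(c)]; (11) [bird(c) -> swims(c)]. ⇒ new: flagged(c), closed(c), has_feathers(c), swims(c).
[2] (6) [swims(c) AND flagged(c) -> visible(c)]. ⇒ new: visible(c).
[3] (10) [visible(c) AND closed(c) -> blue(c)]. ⇒ new: blue(c).
[4] (5) [blue(c) -> red(c)]. ⇒ new: red(c).
Fixed point reached. valid(c) is concluded only by (3); (3) needs metal(c) (never derived).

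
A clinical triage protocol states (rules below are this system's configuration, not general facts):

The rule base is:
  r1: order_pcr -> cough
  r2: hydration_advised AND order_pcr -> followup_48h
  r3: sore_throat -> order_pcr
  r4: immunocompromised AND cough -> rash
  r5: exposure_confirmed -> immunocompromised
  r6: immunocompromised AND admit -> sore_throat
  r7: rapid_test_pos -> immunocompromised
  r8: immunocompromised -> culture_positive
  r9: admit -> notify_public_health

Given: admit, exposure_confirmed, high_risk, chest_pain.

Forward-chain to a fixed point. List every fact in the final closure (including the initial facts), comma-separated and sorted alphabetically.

Round 1 fires r5, r9, giving immunocompromised, notify_public_health.
Round 2 fires r6, r8, giving sore_throat, culture_positive.
Round 3 fires r3, giving order_pcr.
Round 4 fires r1, giving cough.
Round 5 fires r4, giving rash.

admit, chest_pain, cough, culture_positive, exposure_confirmed, high_risk, immunocompromised, notify_public_health, order_pcr, rash, sore_throat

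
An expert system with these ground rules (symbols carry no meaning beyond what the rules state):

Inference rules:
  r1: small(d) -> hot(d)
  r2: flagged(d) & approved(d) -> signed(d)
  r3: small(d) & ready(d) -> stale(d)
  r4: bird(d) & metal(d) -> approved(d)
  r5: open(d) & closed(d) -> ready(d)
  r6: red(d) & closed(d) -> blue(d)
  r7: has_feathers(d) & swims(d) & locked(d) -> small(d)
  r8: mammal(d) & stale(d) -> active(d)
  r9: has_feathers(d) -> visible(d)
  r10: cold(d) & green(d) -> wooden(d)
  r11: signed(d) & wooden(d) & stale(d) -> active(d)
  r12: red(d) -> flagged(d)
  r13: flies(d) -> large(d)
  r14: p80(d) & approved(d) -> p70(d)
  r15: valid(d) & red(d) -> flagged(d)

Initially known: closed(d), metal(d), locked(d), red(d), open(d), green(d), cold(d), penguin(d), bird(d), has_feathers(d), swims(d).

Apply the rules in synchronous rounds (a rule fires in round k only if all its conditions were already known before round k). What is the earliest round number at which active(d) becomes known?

Round 1 — r4, r5, r6, r7, r9, r10, r12, derive approved(d), ready(d), blue(d), small(d), visible(d), wooden(d), flagged(d).
Round 2 — r1, r2, r3, derive hot(d), signed(d), stale(d).
Round 3 — r11, derive active(d).
active(d) first appears in round 3.

3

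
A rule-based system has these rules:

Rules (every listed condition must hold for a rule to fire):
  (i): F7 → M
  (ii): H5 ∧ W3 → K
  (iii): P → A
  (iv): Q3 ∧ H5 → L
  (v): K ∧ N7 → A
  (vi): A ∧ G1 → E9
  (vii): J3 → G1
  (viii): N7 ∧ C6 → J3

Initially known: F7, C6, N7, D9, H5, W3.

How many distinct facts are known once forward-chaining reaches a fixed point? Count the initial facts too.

12

Round 1 — (i), (ii), (viii), derive M, K, J3.
Round 2 — (v), (vii), derive A, G1.
Round 3 — (vi), derive E9.
Closure: {A, C6, D9, E9, F7, G1, H5, J3, K, M, N7, W3} — 12 facts.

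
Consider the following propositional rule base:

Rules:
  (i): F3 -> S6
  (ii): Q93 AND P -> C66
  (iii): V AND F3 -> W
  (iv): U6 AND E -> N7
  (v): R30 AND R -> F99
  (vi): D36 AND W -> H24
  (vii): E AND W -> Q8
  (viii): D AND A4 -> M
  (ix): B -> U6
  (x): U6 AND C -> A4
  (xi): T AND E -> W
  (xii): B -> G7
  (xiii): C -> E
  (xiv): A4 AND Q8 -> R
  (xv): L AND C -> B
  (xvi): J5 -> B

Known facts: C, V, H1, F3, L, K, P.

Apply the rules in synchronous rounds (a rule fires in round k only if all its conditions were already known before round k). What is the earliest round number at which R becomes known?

4

Round 1: (i) [F3 -> S6]; (iii) [V AND F3 -> W]; (xiii) [C -> E]; (xv) [L AND C -> B]. New: S6, W, E, B.
Round 2: (vii) [E AND W -> Q8]; (ix) [B -> U6]; (xii) [B -> G7]. New: Q8, U6, G7.
Round 3: (iv) [U6 AND E -> N7]; (x) [U6 AND C -> A4]. New: N7, A4.
Round 4: (xiv) [A4 AND Q8 -> R]. New: R.
R first appears in round 4.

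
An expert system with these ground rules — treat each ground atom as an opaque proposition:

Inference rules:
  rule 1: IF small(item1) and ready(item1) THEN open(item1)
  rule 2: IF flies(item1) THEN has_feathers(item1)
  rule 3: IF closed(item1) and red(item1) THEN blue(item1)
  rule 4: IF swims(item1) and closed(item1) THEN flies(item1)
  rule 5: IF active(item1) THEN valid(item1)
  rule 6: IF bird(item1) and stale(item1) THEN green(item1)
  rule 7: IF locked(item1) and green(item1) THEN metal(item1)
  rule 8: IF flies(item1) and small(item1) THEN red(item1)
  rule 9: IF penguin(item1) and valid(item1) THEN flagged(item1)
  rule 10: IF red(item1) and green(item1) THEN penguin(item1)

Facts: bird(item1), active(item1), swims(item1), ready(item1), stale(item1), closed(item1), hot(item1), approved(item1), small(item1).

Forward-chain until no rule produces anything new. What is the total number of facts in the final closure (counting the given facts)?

Round 1: rule 1 [IF small(item1) and ready(item1) THEN open(item1)]; rule 4 [IF swims(item1) and closed(item1) THEN flies(item1)]; rule 5 [IF active(item1) THEN valid(item1)]; rule 6 [IF bird(item1) and stale(item1) THEN green(item1)]. New: open(item1), flies(item1), valid(item1), green(item1).
Round 2: rule 2 [IF flies(item1) THEN has_feathers(item1)]; rule 8 [IF flies(item1) and small(item1) THEN red(item1)]. New: has_feathers(item1), red(item1).
Round 3: rule 3 [IF closed(item1) and red(item1) THEN blue(item1)]; rule 10 [IF red(item1) and green(item1) THEN penguin(item1)]. New: blue(item1), penguin(item1).
Round 4: rule 9 [IF penguin(item1) and valid(item1) THEN flagged(item1)]. New: flagged(item1).
Closure: {active(item1), approved(item1), bird(item1), blue(item1), closed(item1), flagged(item1), flies(item1), green(item1), has_feathers(item1), hot(item1), open(item1), penguin(item1), ready(item1), red(item1), small(item1), stale(item1), swims(item1), valid(item1)} — 18 facts.

18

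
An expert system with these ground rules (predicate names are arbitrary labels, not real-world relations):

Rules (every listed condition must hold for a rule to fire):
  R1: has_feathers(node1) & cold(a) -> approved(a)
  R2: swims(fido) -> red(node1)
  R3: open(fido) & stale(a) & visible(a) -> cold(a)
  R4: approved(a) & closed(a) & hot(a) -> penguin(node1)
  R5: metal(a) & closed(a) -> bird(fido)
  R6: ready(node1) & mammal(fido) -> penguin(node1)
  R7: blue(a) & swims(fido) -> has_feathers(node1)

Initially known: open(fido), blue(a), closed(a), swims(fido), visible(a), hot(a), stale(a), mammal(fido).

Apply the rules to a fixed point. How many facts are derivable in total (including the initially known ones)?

Round 1: R2 [swims(fido) -> red(node1)]; R3 [open(fido) & stale(a) & visible(a) -> cold(a)]; R7 [blue(a) & swims(fido) -> has_feathers(node1)]. Adds red(node1), cold(a), has_feathers(node1).
Round 2: R1 [has_feathers(node1) & cold(a) -> approved(a)]. Adds approved(a).
Round 3: R4 [approved(a) & closed(a) & hot(a) -> penguin(node1)]. Adds penguin(node1).
Closure: {approved(a), blue(a), closed(a), cold(a), has_feathers(node1), hot(a), mammal(fido), open(fido), penguin(node1), red(node1), stale(a), swims(fido), visible(a)} — 13 facts.

13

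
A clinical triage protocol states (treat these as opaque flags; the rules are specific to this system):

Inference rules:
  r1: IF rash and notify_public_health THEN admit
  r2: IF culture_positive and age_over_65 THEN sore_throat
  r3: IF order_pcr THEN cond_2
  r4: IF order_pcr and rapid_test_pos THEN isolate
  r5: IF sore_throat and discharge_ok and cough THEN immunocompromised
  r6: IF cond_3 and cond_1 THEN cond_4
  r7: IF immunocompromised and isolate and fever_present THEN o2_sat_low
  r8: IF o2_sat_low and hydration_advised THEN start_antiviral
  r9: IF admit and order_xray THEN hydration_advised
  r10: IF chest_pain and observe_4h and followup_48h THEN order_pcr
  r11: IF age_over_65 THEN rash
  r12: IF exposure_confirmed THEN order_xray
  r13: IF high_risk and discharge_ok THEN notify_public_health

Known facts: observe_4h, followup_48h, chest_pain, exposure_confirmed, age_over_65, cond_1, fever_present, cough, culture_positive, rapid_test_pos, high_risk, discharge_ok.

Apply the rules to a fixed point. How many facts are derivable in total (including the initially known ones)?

Round 1 — r2, r10, r11, r12, r13, derive sore_throat, order_pcr, rash, order_xray, notify_public_health.
Round 2 — r1, r3, r4, r5, derive admit, cond_2, isolate, immunocompromised.
Round 3 — r7, r9, derive o2_sat_low, hydration_advised.
Round 4 — r8, derive start_antiviral.
Closure: {admit, age_over_65, chest_pain, cond_1, cond_2, cough, culture_positive, discharge_ok, exposure_confirmed, fever_present, followup_48h, high_risk, hydration_advised, immunocompromised, isolate, notify_public_health, o2_sat_low, observe_4h, order_pcr, order_xray, rapid_test_pos, rash, sore_throat, start_antiviral} — 24 facts.

24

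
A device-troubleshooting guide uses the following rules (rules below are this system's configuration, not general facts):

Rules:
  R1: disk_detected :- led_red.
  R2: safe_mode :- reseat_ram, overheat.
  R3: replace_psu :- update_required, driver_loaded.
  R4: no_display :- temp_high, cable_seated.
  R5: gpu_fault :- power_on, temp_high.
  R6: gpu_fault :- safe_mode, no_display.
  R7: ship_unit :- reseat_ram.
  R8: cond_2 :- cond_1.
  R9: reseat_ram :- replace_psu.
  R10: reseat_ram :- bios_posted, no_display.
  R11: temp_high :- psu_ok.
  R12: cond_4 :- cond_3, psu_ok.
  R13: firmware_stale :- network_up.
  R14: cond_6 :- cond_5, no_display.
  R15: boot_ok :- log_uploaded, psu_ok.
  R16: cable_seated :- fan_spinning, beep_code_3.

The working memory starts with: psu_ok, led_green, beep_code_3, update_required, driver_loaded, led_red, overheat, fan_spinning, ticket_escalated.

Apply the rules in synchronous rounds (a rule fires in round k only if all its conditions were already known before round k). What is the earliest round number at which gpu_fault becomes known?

4

Round 1: R1 [disk_detected :- led_red.]; R3 [replace_psu :- update_required, driver_loaded.]; R11 [temp_high :- psu_ok.]; R16 [cable_seated :- fan_spinning, beep_code_3.]. New: disk_detected, replace_psu, temp_high, cable_seated.
Round 2: R4 [no_display :- temp_high, cable_seated.]; R9 [reseat_ram :- replace_psu.]. New: no_display, reseat_ram.
Round 3: R2 [safe_mode :- reseat_ram, overheat.]; R7 [ship_unit :- reseat_ram.]. New: safe_mode, ship_unit.
Round 4: R6 [gpu_fault :- safe_mode, no_display.]. New: gpu_fault.
gpu_fault first appears in round 4.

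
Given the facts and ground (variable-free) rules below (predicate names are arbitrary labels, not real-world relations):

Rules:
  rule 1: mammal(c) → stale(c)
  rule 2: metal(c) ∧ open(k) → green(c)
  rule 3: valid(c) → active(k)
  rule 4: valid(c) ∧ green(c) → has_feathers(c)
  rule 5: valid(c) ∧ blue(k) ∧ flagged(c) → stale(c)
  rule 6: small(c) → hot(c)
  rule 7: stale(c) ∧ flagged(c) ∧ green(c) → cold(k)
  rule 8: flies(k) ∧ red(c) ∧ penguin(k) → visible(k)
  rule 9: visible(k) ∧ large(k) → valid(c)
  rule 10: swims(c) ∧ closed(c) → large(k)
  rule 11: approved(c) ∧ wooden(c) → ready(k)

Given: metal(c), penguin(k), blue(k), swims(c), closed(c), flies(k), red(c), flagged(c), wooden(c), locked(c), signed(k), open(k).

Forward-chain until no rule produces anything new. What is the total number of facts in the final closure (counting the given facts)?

20

Round 1 — rule 2, rule 8, rule 10, derive green(c), visible(k), large(k).
Round 2 — rule 9, derive valid(c).
Round 3 — rule 3, rule 4, rule 5, derive active(k), has_feathers(c), stale(c).
Round 4 — rule 7, derive cold(k).
Closure: {active(k), blue(k), closed(c), cold(k), flagged(c), flies(k), green(c), has_feathers(c), large(k), locked(c), metal(c), open(k), penguin(k), red(c), signed(k), stale(c), swims(c), valid(c), visible(k), wooden(c)} — 20 facts.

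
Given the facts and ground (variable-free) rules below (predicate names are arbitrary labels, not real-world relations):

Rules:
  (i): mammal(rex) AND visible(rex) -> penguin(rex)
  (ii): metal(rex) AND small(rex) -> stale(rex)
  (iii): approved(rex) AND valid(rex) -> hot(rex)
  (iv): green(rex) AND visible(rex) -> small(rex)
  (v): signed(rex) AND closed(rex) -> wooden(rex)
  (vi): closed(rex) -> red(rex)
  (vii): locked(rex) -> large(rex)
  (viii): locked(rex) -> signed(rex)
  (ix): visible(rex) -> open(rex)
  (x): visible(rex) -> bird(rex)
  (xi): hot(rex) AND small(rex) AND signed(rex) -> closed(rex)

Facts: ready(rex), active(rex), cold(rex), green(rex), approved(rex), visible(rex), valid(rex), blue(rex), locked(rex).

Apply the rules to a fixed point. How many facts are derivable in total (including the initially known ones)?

[1] (iii) [approved(rex) AND valid(rex) -> hot(rex)]; (iv) [green(rex) AND visible(rex) -> small(rex)]; (vii) [locked(rex) -> large(rex)]; (viii) [locked(rex) -> signed(rex)]; (ix) [visible(rex) -> open(rex)]; (x) [visible(rex) -> bird(rex)]. ⇒ new: hot(rex), small(rex), large(rex), signed(rex), open(rex), bird(rex).
[2] (xi) [hot(rex) AND small(rex) AND signed(rex) -> closed(rex)]. ⇒ new: closed(rex).
[3] (v) [signed(rex) AND closed(rex) -> wooden(rex)]; (vi) [closed(rex) -> red(rex)]. ⇒ new: wooden(rex), red(rex).
Closure: {active(rex), approved(rex), bird(rex), blue(rex), closed(rex), cold(rex), green(rex), hot(rex), large(rex), locked(rex), open(rex), ready(rex), red(rex), signed(rex), small(rex), valid(rex), visible(rex), wooden(rex)} — 18 facts.

18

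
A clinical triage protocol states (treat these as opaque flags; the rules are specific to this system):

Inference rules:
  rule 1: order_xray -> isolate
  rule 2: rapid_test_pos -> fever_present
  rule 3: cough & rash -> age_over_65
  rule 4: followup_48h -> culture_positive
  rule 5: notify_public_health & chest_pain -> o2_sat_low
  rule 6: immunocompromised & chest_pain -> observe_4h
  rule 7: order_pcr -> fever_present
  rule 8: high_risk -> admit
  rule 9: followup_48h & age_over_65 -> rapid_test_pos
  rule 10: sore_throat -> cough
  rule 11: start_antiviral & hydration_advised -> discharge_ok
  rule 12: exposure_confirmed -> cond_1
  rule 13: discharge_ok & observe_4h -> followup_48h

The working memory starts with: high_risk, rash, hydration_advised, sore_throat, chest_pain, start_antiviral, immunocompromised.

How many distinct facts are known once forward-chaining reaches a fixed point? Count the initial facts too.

Round 1: rule 6 [immunocompromised & chest_pain -> observe_4h]; rule 8 [high_risk -> admit]; rule 10 [sore_throat -> cough]; rule 11 [start_antiviral & hydration_advised -> discharge_ok]. New: observe_4h, admit, cough, discharge_ok.
Round 2: rule 3 [cough & rash -> age_over_65]; rule 13 [discharge_ok & observe_4h -> followup_48h]. New: age_over_65, followup_48h.
Round 3: rule 4 [followup_48h -> culture_positive]; rule 9 [followup_48h & age_over_65 -> rapid_test_pos]. New: culture_positive, rapid_test_pos.
Round 4: rule 2 [rapid_test_pos -> fever_present]. New: fever_present.
Closure: {admit, age_over_65, chest_pain, cough, culture_positive, discharge_ok, fever_present, followup_48h, high_risk, hydration_advised, immunocompromised, observe_4h, rapid_test_pos, rash, sore_throat, start_antiviral} — 16 facts.

16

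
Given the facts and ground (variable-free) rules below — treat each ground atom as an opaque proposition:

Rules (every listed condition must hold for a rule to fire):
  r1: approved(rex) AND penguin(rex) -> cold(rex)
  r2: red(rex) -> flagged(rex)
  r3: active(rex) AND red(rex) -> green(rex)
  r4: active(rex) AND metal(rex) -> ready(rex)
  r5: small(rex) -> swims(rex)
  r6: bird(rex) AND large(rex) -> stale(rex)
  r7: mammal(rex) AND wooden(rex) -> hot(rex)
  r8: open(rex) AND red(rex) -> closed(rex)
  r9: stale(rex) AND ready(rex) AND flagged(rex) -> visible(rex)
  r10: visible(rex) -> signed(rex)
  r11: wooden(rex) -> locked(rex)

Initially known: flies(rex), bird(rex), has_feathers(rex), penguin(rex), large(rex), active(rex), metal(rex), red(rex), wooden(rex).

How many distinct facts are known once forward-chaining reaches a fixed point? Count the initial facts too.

Round 1 fires r2, r3, r4, r6, r11, giving flagged(rex), green(rex), ready(rex), stale(rex), locked(rex).
Round 2 fires r9, giving visible(rex).
Round 3 fires r10, giving signed(rex).
Closure: {active(rex), bird(rex), flagged(rex), flies(rex), green(rex), has_feathers(rex), large(rex), locked(rex), metal(rex), penguin(rex), ready(rex), red(rex), signed(rex), stale(rex), visible(rex), wooden(rex)} — 16 facts.

16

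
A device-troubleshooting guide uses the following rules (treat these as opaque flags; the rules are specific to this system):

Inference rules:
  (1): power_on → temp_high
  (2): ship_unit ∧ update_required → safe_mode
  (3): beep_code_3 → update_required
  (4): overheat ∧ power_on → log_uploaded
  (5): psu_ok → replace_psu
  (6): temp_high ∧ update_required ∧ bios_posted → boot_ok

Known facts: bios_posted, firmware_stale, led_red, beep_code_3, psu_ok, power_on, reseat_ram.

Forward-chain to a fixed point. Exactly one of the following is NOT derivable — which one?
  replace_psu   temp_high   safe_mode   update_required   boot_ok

safe_mode

Round 1 — (1), (3), (5), derive temp_high, update_required, replace_psu.
Round 2 — (6), derive boot_ok.
Derived: temp_high (round 1), update_required (round 1), replace_psu (round 1), boot_ok (round 2). safe_mode never appears in any round.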